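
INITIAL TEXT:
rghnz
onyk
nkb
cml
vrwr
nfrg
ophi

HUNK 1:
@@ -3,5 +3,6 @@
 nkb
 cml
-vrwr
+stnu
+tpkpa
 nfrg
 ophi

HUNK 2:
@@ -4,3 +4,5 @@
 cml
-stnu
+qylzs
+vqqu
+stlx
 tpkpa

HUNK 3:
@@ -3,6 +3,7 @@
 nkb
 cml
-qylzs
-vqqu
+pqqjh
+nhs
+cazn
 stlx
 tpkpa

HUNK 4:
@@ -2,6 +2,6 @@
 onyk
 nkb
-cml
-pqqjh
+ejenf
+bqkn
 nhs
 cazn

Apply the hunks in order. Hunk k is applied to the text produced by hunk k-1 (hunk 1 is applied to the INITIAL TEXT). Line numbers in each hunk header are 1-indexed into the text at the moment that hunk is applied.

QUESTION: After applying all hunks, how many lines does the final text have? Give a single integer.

Answer: 11

Derivation:
Hunk 1: at line 3 remove [vrwr] add [stnu,tpkpa] -> 8 lines: rghnz onyk nkb cml stnu tpkpa nfrg ophi
Hunk 2: at line 4 remove [stnu] add [qylzs,vqqu,stlx] -> 10 lines: rghnz onyk nkb cml qylzs vqqu stlx tpkpa nfrg ophi
Hunk 3: at line 3 remove [qylzs,vqqu] add [pqqjh,nhs,cazn] -> 11 lines: rghnz onyk nkb cml pqqjh nhs cazn stlx tpkpa nfrg ophi
Hunk 4: at line 2 remove [cml,pqqjh] add [ejenf,bqkn] -> 11 lines: rghnz onyk nkb ejenf bqkn nhs cazn stlx tpkpa nfrg ophi
Final line count: 11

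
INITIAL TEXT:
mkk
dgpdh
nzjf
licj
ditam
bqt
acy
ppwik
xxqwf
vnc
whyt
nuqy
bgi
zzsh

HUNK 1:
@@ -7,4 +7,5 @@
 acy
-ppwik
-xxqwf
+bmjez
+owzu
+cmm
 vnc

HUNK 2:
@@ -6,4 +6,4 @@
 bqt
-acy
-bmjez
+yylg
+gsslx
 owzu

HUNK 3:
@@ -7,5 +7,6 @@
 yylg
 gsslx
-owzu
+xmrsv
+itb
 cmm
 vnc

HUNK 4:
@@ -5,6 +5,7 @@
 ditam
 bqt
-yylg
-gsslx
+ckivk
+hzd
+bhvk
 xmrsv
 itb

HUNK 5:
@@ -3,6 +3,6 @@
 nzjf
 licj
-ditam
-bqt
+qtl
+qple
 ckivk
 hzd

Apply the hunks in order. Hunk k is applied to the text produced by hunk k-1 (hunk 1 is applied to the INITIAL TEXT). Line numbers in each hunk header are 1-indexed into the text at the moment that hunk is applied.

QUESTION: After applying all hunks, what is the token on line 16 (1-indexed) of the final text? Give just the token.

Hunk 1: at line 7 remove [ppwik,xxqwf] add [bmjez,owzu,cmm] -> 15 lines: mkk dgpdh nzjf licj ditam bqt acy bmjez owzu cmm vnc whyt nuqy bgi zzsh
Hunk 2: at line 6 remove [acy,bmjez] add [yylg,gsslx] -> 15 lines: mkk dgpdh nzjf licj ditam bqt yylg gsslx owzu cmm vnc whyt nuqy bgi zzsh
Hunk 3: at line 7 remove [owzu] add [xmrsv,itb] -> 16 lines: mkk dgpdh nzjf licj ditam bqt yylg gsslx xmrsv itb cmm vnc whyt nuqy bgi zzsh
Hunk 4: at line 5 remove [yylg,gsslx] add [ckivk,hzd,bhvk] -> 17 lines: mkk dgpdh nzjf licj ditam bqt ckivk hzd bhvk xmrsv itb cmm vnc whyt nuqy bgi zzsh
Hunk 5: at line 3 remove [ditam,bqt] add [qtl,qple] -> 17 lines: mkk dgpdh nzjf licj qtl qple ckivk hzd bhvk xmrsv itb cmm vnc whyt nuqy bgi zzsh
Final line 16: bgi

Answer: bgi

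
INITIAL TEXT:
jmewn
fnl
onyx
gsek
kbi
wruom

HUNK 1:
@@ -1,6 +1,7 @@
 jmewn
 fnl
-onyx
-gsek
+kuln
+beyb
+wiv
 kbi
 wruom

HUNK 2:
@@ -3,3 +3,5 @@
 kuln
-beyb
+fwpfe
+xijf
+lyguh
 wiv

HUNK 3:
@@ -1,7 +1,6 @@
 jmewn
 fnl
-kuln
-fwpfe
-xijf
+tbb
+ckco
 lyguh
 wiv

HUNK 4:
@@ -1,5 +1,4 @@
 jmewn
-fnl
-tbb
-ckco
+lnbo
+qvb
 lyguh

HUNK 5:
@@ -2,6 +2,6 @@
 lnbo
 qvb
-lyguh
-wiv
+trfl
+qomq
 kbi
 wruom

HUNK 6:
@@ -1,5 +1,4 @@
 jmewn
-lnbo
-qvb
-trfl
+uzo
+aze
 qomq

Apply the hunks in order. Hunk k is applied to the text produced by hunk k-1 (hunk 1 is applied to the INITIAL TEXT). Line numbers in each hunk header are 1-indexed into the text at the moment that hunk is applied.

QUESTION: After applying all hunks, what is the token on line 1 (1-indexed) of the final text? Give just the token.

Answer: jmewn

Derivation:
Hunk 1: at line 1 remove [onyx,gsek] add [kuln,beyb,wiv] -> 7 lines: jmewn fnl kuln beyb wiv kbi wruom
Hunk 2: at line 3 remove [beyb] add [fwpfe,xijf,lyguh] -> 9 lines: jmewn fnl kuln fwpfe xijf lyguh wiv kbi wruom
Hunk 3: at line 1 remove [kuln,fwpfe,xijf] add [tbb,ckco] -> 8 lines: jmewn fnl tbb ckco lyguh wiv kbi wruom
Hunk 4: at line 1 remove [fnl,tbb,ckco] add [lnbo,qvb] -> 7 lines: jmewn lnbo qvb lyguh wiv kbi wruom
Hunk 5: at line 2 remove [lyguh,wiv] add [trfl,qomq] -> 7 lines: jmewn lnbo qvb trfl qomq kbi wruom
Hunk 6: at line 1 remove [lnbo,qvb,trfl] add [uzo,aze] -> 6 lines: jmewn uzo aze qomq kbi wruom
Final line 1: jmewn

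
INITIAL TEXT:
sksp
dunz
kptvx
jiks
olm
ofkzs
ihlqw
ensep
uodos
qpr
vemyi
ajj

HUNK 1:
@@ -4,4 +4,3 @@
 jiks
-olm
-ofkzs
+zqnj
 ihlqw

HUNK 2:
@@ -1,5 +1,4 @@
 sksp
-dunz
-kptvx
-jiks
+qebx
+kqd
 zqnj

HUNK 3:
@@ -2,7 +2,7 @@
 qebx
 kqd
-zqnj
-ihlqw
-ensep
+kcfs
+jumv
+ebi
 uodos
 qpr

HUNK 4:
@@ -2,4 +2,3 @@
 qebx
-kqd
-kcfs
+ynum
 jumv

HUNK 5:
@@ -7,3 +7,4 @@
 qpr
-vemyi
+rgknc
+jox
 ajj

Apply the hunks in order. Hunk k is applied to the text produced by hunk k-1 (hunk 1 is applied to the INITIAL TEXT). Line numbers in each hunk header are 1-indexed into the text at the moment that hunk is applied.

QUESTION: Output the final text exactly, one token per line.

Answer: sksp
qebx
ynum
jumv
ebi
uodos
qpr
rgknc
jox
ajj

Derivation:
Hunk 1: at line 4 remove [olm,ofkzs] add [zqnj] -> 11 lines: sksp dunz kptvx jiks zqnj ihlqw ensep uodos qpr vemyi ajj
Hunk 2: at line 1 remove [dunz,kptvx,jiks] add [qebx,kqd] -> 10 lines: sksp qebx kqd zqnj ihlqw ensep uodos qpr vemyi ajj
Hunk 3: at line 2 remove [zqnj,ihlqw,ensep] add [kcfs,jumv,ebi] -> 10 lines: sksp qebx kqd kcfs jumv ebi uodos qpr vemyi ajj
Hunk 4: at line 2 remove [kqd,kcfs] add [ynum] -> 9 lines: sksp qebx ynum jumv ebi uodos qpr vemyi ajj
Hunk 5: at line 7 remove [vemyi] add [rgknc,jox] -> 10 lines: sksp qebx ynum jumv ebi uodos qpr rgknc jox ajj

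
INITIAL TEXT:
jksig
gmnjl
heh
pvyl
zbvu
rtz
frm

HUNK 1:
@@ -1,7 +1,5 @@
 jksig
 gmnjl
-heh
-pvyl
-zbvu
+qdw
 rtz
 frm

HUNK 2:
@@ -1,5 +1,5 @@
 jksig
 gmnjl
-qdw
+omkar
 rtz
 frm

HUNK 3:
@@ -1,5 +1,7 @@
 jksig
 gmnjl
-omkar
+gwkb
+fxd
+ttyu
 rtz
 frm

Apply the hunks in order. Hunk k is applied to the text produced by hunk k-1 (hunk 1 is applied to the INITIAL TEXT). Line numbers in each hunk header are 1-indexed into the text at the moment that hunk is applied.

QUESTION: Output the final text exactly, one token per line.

Answer: jksig
gmnjl
gwkb
fxd
ttyu
rtz
frm

Derivation:
Hunk 1: at line 1 remove [heh,pvyl,zbvu] add [qdw] -> 5 lines: jksig gmnjl qdw rtz frm
Hunk 2: at line 1 remove [qdw] add [omkar] -> 5 lines: jksig gmnjl omkar rtz frm
Hunk 3: at line 1 remove [omkar] add [gwkb,fxd,ttyu] -> 7 lines: jksig gmnjl gwkb fxd ttyu rtz frm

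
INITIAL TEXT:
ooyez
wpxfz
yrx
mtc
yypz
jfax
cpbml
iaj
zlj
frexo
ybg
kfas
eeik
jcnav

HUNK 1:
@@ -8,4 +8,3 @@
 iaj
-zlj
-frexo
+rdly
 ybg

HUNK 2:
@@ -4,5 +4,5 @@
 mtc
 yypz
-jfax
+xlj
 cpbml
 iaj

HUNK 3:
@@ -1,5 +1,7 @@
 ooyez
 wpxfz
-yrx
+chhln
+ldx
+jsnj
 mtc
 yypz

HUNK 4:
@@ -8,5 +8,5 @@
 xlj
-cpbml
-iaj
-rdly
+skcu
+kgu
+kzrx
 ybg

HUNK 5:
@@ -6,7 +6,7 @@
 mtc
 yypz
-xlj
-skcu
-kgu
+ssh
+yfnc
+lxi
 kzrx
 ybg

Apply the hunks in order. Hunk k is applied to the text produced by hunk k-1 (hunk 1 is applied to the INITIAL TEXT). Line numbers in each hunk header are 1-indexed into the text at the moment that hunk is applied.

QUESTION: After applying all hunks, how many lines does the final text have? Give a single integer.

Answer: 15

Derivation:
Hunk 1: at line 8 remove [zlj,frexo] add [rdly] -> 13 lines: ooyez wpxfz yrx mtc yypz jfax cpbml iaj rdly ybg kfas eeik jcnav
Hunk 2: at line 4 remove [jfax] add [xlj] -> 13 lines: ooyez wpxfz yrx mtc yypz xlj cpbml iaj rdly ybg kfas eeik jcnav
Hunk 3: at line 1 remove [yrx] add [chhln,ldx,jsnj] -> 15 lines: ooyez wpxfz chhln ldx jsnj mtc yypz xlj cpbml iaj rdly ybg kfas eeik jcnav
Hunk 4: at line 8 remove [cpbml,iaj,rdly] add [skcu,kgu,kzrx] -> 15 lines: ooyez wpxfz chhln ldx jsnj mtc yypz xlj skcu kgu kzrx ybg kfas eeik jcnav
Hunk 5: at line 6 remove [xlj,skcu,kgu] add [ssh,yfnc,lxi] -> 15 lines: ooyez wpxfz chhln ldx jsnj mtc yypz ssh yfnc lxi kzrx ybg kfas eeik jcnav
Final line count: 15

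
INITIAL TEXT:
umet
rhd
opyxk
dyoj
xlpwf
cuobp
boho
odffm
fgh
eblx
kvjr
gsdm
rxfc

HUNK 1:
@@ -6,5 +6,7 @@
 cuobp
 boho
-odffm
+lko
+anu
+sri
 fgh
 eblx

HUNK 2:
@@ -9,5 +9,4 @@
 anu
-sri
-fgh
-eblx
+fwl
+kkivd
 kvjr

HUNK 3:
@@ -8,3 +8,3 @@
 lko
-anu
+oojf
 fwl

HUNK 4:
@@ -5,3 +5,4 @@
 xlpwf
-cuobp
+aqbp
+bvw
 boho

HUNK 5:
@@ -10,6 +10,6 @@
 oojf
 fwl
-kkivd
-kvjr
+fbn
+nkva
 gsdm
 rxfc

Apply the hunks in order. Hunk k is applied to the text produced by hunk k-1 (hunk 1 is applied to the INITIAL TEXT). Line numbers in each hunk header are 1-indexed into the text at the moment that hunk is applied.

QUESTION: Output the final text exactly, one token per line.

Answer: umet
rhd
opyxk
dyoj
xlpwf
aqbp
bvw
boho
lko
oojf
fwl
fbn
nkva
gsdm
rxfc

Derivation:
Hunk 1: at line 6 remove [odffm] add [lko,anu,sri] -> 15 lines: umet rhd opyxk dyoj xlpwf cuobp boho lko anu sri fgh eblx kvjr gsdm rxfc
Hunk 2: at line 9 remove [sri,fgh,eblx] add [fwl,kkivd] -> 14 lines: umet rhd opyxk dyoj xlpwf cuobp boho lko anu fwl kkivd kvjr gsdm rxfc
Hunk 3: at line 8 remove [anu] add [oojf] -> 14 lines: umet rhd opyxk dyoj xlpwf cuobp boho lko oojf fwl kkivd kvjr gsdm rxfc
Hunk 4: at line 5 remove [cuobp] add [aqbp,bvw] -> 15 lines: umet rhd opyxk dyoj xlpwf aqbp bvw boho lko oojf fwl kkivd kvjr gsdm rxfc
Hunk 5: at line 10 remove [kkivd,kvjr] add [fbn,nkva] -> 15 lines: umet rhd opyxk dyoj xlpwf aqbp bvw boho lko oojf fwl fbn nkva gsdm rxfc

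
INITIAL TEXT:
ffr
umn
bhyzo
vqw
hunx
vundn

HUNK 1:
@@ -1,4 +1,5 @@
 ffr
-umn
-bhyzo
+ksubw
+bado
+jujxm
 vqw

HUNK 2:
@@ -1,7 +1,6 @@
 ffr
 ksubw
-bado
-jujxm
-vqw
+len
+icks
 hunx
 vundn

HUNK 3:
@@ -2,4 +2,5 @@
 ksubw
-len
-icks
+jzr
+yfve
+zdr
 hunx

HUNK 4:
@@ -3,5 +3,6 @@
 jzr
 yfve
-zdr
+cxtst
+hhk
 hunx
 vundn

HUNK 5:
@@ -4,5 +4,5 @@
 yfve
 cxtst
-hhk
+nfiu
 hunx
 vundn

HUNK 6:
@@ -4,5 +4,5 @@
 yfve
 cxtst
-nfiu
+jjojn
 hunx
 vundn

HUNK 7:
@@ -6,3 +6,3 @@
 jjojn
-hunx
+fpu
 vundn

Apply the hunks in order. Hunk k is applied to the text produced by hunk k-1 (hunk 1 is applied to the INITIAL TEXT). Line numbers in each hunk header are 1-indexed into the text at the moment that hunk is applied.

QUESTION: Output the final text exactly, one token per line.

Hunk 1: at line 1 remove [umn,bhyzo] add [ksubw,bado,jujxm] -> 7 lines: ffr ksubw bado jujxm vqw hunx vundn
Hunk 2: at line 1 remove [bado,jujxm,vqw] add [len,icks] -> 6 lines: ffr ksubw len icks hunx vundn
Hunk 3: at line 2 remove [len,icks] add [jzr,yfve,zdr] -> 7 lines: ffr ksubw jzr yfve zdr hunx vundn
Hunk 4: at line 3 remove [zdr] add [cxtst,hhk] -> 8 lines: ffr ksubw jzr yfve cxtst hhk hunx vundn
Hunk 5: at line 4 remove [hhk] add [nfiu] -> 8 lines: ffr ksubw jzr yfve cxtst nfiu hunx vundn
Hunk 6: at line 4 remove [nfiu] add [jjojn] -> 8 lines: ffr ksubw jzr yfve cxtst jjojn hunx vundn
Hunk 7: at line 6 remove [hunx] add [fpu] -> 8 lines: ffr ksubw jzr yfve cxtst jjojn fpu vundn

Answer: ffr
ksubw
jzr
yfve
cxtst
jjojn
fpu
vundn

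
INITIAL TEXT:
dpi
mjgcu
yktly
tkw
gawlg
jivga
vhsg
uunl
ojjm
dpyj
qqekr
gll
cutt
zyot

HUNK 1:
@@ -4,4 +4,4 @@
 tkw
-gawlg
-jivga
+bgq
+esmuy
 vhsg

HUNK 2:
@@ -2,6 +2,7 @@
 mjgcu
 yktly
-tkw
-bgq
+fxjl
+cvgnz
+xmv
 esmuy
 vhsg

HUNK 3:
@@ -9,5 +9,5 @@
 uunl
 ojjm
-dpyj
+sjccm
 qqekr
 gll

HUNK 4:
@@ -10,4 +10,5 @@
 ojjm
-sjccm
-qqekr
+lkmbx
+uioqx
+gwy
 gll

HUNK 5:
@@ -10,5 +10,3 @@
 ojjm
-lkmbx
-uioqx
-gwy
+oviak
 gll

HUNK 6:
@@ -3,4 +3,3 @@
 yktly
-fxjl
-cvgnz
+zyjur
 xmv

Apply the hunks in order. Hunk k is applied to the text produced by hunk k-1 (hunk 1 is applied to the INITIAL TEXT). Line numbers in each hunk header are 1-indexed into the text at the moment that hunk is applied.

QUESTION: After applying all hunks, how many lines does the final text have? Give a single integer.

Answer: 13

Derivation:
Hunk 1: at line 4 remove [gawlg,jivga] add [bgq,esmuy] -> 14 lines: dpi mjgcu yktly tkw bgq esmuy vhsg uunl ojjm dpyj qqekr gll cutt zyot
Hunk 2: at line 2 remove [tkw,bgq] add [fxjl,cvgnz,xmv] -> 15 lines: dpi mjgcu yktly fxjl cvgnz xmv esmuy vhsg uunl ojjm dpyj qqekr gll cutt zyot
Hunk 3: at line 9 remove [dpyj] add [sjccm] -> 15 lines: dpi mjgcu yktly fxjl cvgnz xmv esmuy vhsg uunl ojjm sjccm qqekr gll cutt zyot
Hunk 4: at line 10 remove [sjccm,qqekr] add [lkmbx,uioqx,gwy] -> 16 lines: dpi mjgcu yktly fxjl cvgnz xmv esmuy vhsg uunl ojjm lkmbx uioqx gwy gll cutt zyot
Hunk 5: at line 10 remove [lkmbx,uioqx,gwy] add [oviak] -> 14 lines: dpi mjgcu yktly fxjl cvgnz xmv esmuy vhsg uunl ojjm oviak gll cutt zyot
Hunk 6: at line 3 remove [fxjl,cvgnz] add [zyjur] -> 13 lines: dpi mjgcu yktly zyjur xmv esmuy vhsg uunl ojjm oviak gll cutt zyot
Final line count: 13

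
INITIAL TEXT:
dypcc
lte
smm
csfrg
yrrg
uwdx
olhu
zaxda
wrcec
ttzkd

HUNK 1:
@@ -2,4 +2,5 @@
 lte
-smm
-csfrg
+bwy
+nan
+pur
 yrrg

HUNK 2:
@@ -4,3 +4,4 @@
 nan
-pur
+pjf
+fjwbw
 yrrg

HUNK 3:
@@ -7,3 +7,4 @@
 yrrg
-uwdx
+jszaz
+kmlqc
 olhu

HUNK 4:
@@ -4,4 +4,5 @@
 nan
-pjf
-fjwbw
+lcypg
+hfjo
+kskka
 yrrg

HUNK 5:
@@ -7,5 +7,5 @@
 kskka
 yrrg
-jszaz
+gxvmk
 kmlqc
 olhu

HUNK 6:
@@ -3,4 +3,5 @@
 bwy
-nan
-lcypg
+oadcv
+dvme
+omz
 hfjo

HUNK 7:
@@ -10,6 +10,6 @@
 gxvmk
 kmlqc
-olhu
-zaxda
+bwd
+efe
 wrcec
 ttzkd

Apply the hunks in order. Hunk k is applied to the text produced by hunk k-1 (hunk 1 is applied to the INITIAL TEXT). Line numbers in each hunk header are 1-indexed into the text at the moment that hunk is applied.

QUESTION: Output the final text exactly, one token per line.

Hunk 1: at line 2 remove [smm,csfrg] add [bwy,nan,pur] -> 11 lines: dypcc lte bwy nan pur yrrg uwdx olhu zaxda wrcec ttzkd
Hunk 2: at line 4 remove [pur] add [pjf,fjwbw] -> 12 lines: dypcc lte bwy nan pjf fjwbw yrrg uwdx olhu zaxda wrcec ttzkd
Hunk 3: at line 7 remove [uwdx] add [jszaz,kmlqc] -> 13 lines: dypcc lte bwy nan pjf fjwbw yrrg jszaz kmlqc olhu zaxda wrcec ttzkd
Hunk 4: at line 4 remove [pjf,fjwbw] add [lcypg,hfjo,kskka] -> 14 lines: dypcc lte bwy nan lcypg hfjo kskka yrrg jszaz kmlqc olhu zaxda wrcec ttzkd
Hunk 5: at line 7 remove [jszaz] add [gxvmk] -> 14 lines: dypcc lte bwy nan lcypg hfjo kskka yrrg gxvmk kmlqc olhu zaxda wrcec ttzkd
Hunk 6: at line 3 remove [nan,lcypg] add [oadcv,dvme,omz] -> 15 lines: dypcc lte bwy oadcv dvme omz hfjo kskka yrrg gxvmk kmlqc olhu zaxda wrcec ttzkd
Hunk 7: at line 10 remove [olhu,zaxda] add [bwd,efe] -> 15 lines: dypcc lte bwy oadcv dvme omz hfjo kskka yrrg gxvmk kmlqc bwd efe wrcec ttzkd

Answer: dypcc
lte
bwy
oadcv
dvme
omz
hfjo
kskka
yrrg
gxvmk
kmlqc
bwd
efe
wrcec
ttzkd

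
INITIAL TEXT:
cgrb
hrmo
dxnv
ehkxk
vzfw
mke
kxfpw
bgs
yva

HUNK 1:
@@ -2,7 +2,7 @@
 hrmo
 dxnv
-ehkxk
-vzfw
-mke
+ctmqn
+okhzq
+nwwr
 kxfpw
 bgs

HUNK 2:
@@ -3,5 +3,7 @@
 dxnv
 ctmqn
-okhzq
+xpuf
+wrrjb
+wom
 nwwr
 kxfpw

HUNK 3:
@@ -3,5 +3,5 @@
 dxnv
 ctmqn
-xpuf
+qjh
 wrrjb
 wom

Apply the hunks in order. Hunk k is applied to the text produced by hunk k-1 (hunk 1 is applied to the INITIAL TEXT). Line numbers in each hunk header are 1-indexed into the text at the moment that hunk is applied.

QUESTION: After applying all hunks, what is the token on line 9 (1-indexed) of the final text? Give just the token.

Hunk 1: at line 2 remove [ehkxk,vzfw,mke] add [ctmqn,okhzq,nwwr] -> 9 lines: cgrb hrmo dxnv ctmqn okhzq nwwr kxfpw bgs yva
Hunk 2: at line 3 remove [okhzq] add [xpuf,wrrjb,wom] -> 11 lines: cgrb hrmo dxnv ctmqn xpuf wrrjb wom nwwr kxfpw bgs yva
Hunk 3: at line 3 remove [xpuf] add [qjh] -> 11 lines: cgrb hrmo dxnv ctmqn qjh wrrjb wom nwwr kxfpw bgs yva
Final line 9: kxfpw

Answer: kxfpw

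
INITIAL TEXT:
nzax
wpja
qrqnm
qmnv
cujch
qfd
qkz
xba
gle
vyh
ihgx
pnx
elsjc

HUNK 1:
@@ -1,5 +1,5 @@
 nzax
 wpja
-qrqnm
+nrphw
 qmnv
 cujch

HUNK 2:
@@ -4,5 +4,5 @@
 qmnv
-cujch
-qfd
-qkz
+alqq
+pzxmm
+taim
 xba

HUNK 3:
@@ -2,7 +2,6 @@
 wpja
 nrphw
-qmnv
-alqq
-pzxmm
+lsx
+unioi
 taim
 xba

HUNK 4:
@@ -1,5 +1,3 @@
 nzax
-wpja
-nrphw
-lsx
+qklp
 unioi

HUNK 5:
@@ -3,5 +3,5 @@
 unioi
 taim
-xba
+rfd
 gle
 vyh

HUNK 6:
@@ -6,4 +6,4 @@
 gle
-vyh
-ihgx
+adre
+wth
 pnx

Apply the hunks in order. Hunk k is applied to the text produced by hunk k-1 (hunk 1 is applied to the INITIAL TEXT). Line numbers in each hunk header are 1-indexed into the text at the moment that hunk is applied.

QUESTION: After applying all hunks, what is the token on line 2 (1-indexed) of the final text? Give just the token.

Answer: qklp

Derivation:
Hunk 1: at line 1 remove [qrqnm] add [nrphw] -> 13 lines: nzax wpja nrphw qmnv cujch qfd qkz xba gle vyh ihgx pnx elsjc
Hunk 2: at line 4 remove [cujch,qfd,qkz] add [alqq,pzxmm,taim] -> 13 lines: nzax wpja nrphw qmnv alqq pzxmm taim xba gle vyh ihgx pnx elsjc
Hunk 3: at line 2 remove [qmnv,alqq,pzxmm] add [lsx,unioi] -> 12 lines: nzax wpja nrphw lsx unioi taim xba gle vyh ihgx pnx elsjc
Hunk 4: at line 1 remove [wpja,nrphw,lsx] add [qklp] -> 10 lines: nzax qklp unioi taim xba gle vyh ihgx pnx elsjc
Hunk 5: at line 3 remove [xba] add [rfd] -> 10 lines: nzax qklp unioi taim rfd gle vyh ihgx pnx elsjc
Hunk 6: at line 6 remove [vyh,ihgx] add [adre,wth] -> 10 lines: nzax qklp unioi taim rfd gle adre wth pnx elsjc
Final line 2: qklp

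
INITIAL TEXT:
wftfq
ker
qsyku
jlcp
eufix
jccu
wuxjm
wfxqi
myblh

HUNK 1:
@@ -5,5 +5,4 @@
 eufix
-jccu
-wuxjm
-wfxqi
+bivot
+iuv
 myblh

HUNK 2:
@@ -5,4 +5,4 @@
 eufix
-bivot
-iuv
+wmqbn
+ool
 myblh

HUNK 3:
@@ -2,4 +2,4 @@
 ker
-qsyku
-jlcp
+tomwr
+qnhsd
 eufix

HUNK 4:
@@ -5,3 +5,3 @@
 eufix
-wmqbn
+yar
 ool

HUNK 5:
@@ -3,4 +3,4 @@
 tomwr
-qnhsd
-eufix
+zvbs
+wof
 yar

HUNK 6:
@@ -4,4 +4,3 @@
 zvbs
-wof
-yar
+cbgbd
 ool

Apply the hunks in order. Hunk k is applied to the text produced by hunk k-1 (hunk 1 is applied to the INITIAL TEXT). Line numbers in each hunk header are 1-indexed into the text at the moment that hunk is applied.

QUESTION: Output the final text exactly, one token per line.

Answer: wftfq
ker
tomwr
zvbs
cbgbd
ool
myblh

Derivation:
Hunk 1: at line 5 remove [jccu,wuxjm,wfxqi] add [bivot,iuv] -> 8 lines: wftfq ker qsyku jlcp eufix bivot iuv myblh
Hunk 2: at line 5 remove [bivot,iuv] add [wmqbn,ool] -> 8 lines: wftfq ker qsyku jlcp eufix wmqbn ool myblh
Hunk 3: at line 2 remove [qsyku,jlcp] add [tomwr,qnhsd] -> 8 lines: wftfq ker tomwr qnhsd eufix wmqbn ool myblh
Hunk 4: at line 5 remove [wmqbn] add [yar] -> 8 lines: wftfq ker tomwr qnhsd eufix yar ool myblh
Hunk 5: at line 3 remove [qnhsd,eufix] add [zvbs,wof] -> 8 lines: wftfq ker tomwr zvbs wof yar ool myblh
Hunk 6: at line 4 remove [wof,yar] add [cbgbd] -> 7 lines: wftfq ker tomwr zvbs cbgbd ool myblh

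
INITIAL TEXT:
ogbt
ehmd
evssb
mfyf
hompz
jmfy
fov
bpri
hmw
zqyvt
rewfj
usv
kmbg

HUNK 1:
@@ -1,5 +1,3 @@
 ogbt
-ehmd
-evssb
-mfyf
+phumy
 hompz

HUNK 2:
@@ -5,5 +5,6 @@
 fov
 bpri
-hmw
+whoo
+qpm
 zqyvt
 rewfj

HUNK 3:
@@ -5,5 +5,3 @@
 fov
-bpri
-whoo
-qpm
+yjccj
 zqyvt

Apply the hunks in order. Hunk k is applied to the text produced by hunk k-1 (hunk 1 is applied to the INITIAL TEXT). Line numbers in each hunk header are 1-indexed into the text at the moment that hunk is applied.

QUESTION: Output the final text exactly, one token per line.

Answer: ogbt
phumy
hompz
jmfy
fov
yjccj
zqyvt
rewfj
usv
kmbg

Derivation:
Hunk 1: at line 1 remove [ehmd,evssb,mfyf] add [phumy] -> 11 lines: ogbt phumy hompz jmfy fov bpri hmw zqyvt rewfj usv kmbg
Hunk 2: at line 5 remove [hmw] add [whoo,qpm] -> 12 lines: ogbt phumy hompz jmfy fov bpri whoo qpm zqyvt rewfj usv kmbg
Hunk 3: at line 5 remove [bpri,whoo,qpm] add [yjccj] -> 10 lines: ogbt phumy hompz jmfy fov yjccj zqyvt rewfj usv kmbg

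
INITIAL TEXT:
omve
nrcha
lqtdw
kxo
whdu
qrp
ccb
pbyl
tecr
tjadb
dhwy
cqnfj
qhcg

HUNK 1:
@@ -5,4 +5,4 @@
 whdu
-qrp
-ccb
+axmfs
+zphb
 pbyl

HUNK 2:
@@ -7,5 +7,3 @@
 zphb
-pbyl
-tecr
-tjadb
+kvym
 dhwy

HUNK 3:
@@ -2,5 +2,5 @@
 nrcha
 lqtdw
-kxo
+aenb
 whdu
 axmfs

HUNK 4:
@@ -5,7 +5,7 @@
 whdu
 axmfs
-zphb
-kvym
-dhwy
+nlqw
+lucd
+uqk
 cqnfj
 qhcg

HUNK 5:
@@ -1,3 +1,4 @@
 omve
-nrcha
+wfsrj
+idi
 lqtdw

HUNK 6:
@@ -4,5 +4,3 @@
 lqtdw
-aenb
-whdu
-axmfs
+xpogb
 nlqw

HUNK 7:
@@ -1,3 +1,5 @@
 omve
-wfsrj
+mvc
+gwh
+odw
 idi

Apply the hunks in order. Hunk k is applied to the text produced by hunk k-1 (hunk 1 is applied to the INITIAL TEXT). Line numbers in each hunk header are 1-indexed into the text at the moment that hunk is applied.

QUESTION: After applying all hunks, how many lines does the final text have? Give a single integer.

Answer: 12

Derivation:
Hunk 1: at line 5 remove [qrp,ccb] add [axmfs,zphb] -> 13 lines: omve nrcha lqtdw kxo whdu axmfs zphb pbyl tecr tjadb dhwy cqnfj qhcg
Hunk 2: at line 7 remove [pbyl,tecr,tjadb] add [kvym] -> 11 lines: omve nrcha lqtdw kxo whdu axmfs zphb kvym dhwy cqnfj qhcg
Hunk 3: at line 2 remove [kxo] add [aenb] -> 11 lines: omve nrcha lqtdw aenb whdu axmfs zphb kvym dhwy cqnfj qhcg
Hunk 4: at line 5 remove [zphb,kvym,dhwy] add [nlqw,lucd,uqk] -> 11 lines: omve nrcha lqtdw aenb whdu axmfs nlqw lucd uqk cqnfj qhcg
Hunk 5: at line 1 remove [nrcha] add [wfsrj,idi] -> 12 lines: omve wfsrj idi lqtdw aenb whdu axmfs nlqw lucd uqk cqnfj qhcg
Hunk 6: at line 4 remove [aenb,whdu,axmfs] add [xpogb] -> 10 lines: omve wfsrj idi lqtdw xpogb nlqw lucd uqk cqnfj qhcg
Hunk 7: at line 1 remove [wfsrj] add [mvc,gwh,odw] -> 12 lines: omve mvc gwh odw idi lqtdw xpogb nlqw lucd uqk cqnfj qhcg
Final line count: 12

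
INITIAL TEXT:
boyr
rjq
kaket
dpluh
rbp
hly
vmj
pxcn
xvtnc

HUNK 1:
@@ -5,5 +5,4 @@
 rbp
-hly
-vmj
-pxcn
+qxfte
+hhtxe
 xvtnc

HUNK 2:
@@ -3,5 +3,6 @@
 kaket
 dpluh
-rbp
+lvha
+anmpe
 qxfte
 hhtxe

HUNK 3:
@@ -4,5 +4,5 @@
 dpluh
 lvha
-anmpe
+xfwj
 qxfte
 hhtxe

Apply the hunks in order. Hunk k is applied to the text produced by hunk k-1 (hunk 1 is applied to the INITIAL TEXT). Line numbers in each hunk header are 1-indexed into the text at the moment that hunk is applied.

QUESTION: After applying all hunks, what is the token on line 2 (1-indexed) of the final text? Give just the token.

Answer: rjq

Derivation:
Hunk 1: at line 5 remove [hly,vmj,pxcn] add [qxfte,hhtxe] -> 8 lines: boyr rjq kaket dpluh rbp qxfte hhtxe xvtnc
Hunk 2: at line 3 remove [rbp] add [lvha,anmpe] -> 9 lines: boyr rjq kaket dpluh lvha anmpe qxfte hhtxe xvtnc
Hunk 3: at line 4 remove [anmpe] add [xfwj] -> 9 lines: boyr rjq kaket dpluh lvha xfwj qxfte hhtxe xvtnc
Final line 2: rjq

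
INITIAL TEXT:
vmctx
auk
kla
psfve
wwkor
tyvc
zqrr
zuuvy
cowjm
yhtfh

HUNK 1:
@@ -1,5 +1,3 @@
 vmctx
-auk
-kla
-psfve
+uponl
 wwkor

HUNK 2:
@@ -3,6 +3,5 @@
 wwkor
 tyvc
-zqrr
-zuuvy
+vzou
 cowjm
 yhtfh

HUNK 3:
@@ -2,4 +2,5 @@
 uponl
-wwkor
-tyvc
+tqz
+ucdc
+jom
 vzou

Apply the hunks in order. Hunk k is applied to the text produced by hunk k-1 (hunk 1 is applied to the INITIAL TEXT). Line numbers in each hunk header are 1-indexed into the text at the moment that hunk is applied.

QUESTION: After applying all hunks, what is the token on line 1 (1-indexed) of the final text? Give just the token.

Hunk 1: at line 1 remove [auk,kla,psfve] add [uponl] -> 8 lines: vmctx uponl wwkor tyvc zqrr zuuvy cowjm yhtfh
Hunk 2: at line 3 remove [zqrr,zuuvy] add [vzou] -> 7 lines: vmctx uponl wwkor tyvc vzou cowjm yhtfh
Hunk 3: at line 2 remove [wwkor,tyvc] add [tqz,ucdc,jom] -> 8 lines: vmctx uponl tqz ucdc jom vzou cowjm yhtfh
Final line 1: vmctx

Answer: vmctx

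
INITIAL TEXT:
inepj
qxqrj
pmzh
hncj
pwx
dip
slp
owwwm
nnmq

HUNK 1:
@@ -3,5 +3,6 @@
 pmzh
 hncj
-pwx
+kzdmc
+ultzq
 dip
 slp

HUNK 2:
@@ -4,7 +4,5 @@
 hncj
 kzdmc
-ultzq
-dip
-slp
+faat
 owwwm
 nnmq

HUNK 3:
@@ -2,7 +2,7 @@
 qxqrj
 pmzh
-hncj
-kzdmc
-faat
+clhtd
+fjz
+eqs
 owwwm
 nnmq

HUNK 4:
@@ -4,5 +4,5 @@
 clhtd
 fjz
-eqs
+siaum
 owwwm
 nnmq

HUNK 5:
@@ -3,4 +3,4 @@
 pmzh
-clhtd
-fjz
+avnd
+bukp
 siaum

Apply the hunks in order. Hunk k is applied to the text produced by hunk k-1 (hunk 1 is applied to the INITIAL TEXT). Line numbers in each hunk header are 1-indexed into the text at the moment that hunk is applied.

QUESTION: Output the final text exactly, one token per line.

Hunk 1: at line 3 remove [pwx] add [kzdmc,ultzq] -> 10 lines: inepj qxqrj pmzh hncj kzdmc ultzq dip slp owwwm nnmq
Hunk 2: at line 4 remove [ultzq,dip,slp] add [faat] -> 8 lines: inepj qxqrj pmzh hncj kzdmc faat owwwm nnmq
Hunk 3: at line 2 remove [hncj,kzdmc,faat] add [clhtd,fjz,eqs] -> 8 lines: inepj qxqrj pmzh clhtd fjz eqs owwwm nnmq
Hunk 4: at line 4 remove [eqs] add [siaum] -> 8 lines: inepj qxqrj pmzh clhtd fjz siaum owwwm nnmq
Hunk 5: at line 3 remove [clhtd,fjz] add [avnd,bukp] -> 8 lines: inepj qxqrj pmzh avnd bukp siaum owwwm nnmq

Answer: inepj
qxqrj
pmzh
avnd
bukp
siaum
owwwm
nnmq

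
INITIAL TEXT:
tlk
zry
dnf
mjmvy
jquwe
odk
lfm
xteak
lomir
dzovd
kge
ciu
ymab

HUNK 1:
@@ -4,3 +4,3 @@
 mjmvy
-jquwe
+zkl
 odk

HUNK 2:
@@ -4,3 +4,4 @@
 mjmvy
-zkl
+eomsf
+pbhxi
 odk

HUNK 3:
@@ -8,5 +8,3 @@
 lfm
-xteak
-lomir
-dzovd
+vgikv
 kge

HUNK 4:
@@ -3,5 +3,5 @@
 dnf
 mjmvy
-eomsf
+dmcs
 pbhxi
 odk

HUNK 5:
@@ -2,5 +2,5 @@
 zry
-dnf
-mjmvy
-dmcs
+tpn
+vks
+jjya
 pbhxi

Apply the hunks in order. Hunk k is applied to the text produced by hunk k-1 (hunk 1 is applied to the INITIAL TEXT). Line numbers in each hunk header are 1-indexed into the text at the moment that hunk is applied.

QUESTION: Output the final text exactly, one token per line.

Hunk 1: at line 4 remove [jquwe] add [zkl] -> 13 lines: tlk zry dnf mjmvy zkl odk lfm xteak lomir dzovd kge ciu ymab
Hunk 2: at line 4 remove [zkl] add [eomsf,pbhxi] -> 14 lines: tlk zry dnf mjmvy eomsf pbhxi odk lfm xteak lomir dzovd kge ciu ymab
Hunk 3: at line 8 remove [xteak,lomir,dzovd] add [vgikv] -> 12 lines: tlk zry dnf mjmvy eomsf pbhxi odk lfm vgikv kge ciu ymab
Hunk 4: at line 3 remove [eomsf] add [dmcs] -> 12 lines: tlk zry dnf mjmvy dmcs pbhxi odk lfm vgikv kge ciu ymab
Hunk 5: at line 2 remove [dnf,mjmvy,dmcs] add [tpn,vks,jjya] -> 12 lines: tlk zry tpn vks jjya pbhxi odk lfm vgikv kge ciu ymab

Answer: tlk
zry
tpn
vks
jjya
pbhxi
odk
lfm
vgikv
kge
ciu
ymab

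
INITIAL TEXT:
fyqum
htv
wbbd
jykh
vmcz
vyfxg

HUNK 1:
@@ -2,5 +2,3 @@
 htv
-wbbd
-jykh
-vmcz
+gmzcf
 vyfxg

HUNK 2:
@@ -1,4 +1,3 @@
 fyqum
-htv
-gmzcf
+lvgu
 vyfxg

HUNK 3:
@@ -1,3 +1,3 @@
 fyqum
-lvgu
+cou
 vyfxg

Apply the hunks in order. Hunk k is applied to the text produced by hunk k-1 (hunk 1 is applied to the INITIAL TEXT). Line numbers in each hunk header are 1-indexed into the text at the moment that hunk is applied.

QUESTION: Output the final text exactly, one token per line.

Answer: fyqum
cou
vyfxg

Derivation:
Hunk 1: at line 2 remove [wbbd,jykh,vmcz] add [gmzcf] -> 4 lines: fyqum htv gmzcf vyfxg
Hunk 2: at line 1 remove [htv,gmzcf] add [lvgu] -> 3 lines: fyqum lvgu vyfxg
Hunk 3: at line 1 remove [lvgu] add [cou] -> 3 lines: fyqum cou vyfxg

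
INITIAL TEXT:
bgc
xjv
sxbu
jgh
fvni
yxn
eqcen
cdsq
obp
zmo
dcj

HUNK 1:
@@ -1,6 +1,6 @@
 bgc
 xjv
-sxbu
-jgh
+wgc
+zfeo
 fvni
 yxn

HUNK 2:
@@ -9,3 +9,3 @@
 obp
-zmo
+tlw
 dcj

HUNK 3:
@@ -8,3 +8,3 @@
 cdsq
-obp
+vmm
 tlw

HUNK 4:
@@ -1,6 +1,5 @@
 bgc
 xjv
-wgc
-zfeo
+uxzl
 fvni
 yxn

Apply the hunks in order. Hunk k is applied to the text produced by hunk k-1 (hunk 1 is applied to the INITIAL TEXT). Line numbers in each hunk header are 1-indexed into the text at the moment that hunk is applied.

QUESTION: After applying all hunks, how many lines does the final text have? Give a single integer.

Hunk 1: at line 1 remove [sxbu,jgh] add [wgc,zfeo] -> 11 lines: bgc xjv wgc zfeo fvni yxn eqcen cdsq obp zmo dcj
Hunk 2: at line 9 remove [zmo] add [tlw] -> 11 lines: bgc xjv wgc zfeo fvni yxn eqcen cdsq obp tlw dcj
Hunk 3: at line 8 remove [obp] add [vmm] -> 11 lines: bgc xjv wgc zfeo fvni yxn eqcen cdsq vmm tlw dcj
Hunk 4: at line 1 remove [wgc,zfeo] add [uxzl] -> 10 lines: bgc xjv uxzl fvni yxn eqcen cdsq vmm tlw dcj
Final line count: 10

Answer: 10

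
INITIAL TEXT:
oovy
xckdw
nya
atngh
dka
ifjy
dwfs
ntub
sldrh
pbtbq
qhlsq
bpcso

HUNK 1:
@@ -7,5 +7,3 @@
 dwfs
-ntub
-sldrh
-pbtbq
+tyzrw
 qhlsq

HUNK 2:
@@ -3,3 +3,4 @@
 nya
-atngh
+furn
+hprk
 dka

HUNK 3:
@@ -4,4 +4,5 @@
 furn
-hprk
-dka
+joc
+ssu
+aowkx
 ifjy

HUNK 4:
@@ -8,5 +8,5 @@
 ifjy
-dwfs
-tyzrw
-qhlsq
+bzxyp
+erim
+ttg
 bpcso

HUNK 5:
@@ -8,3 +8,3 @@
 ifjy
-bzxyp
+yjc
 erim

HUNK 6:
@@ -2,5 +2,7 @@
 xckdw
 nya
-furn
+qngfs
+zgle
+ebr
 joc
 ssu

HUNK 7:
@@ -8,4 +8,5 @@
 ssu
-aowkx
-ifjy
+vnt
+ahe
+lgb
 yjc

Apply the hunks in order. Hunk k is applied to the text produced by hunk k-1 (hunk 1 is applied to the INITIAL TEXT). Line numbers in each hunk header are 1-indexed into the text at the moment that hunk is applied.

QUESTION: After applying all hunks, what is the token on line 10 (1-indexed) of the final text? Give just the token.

Answer: ahe

Derivation:
Hunk 1: at line 7 remove [ntub,sldrh,pbtbq] add [tyzrw] -> 10 lines: oovy xckdw nya atngh dka ifjy dwfs tyzrw qhlsq bpcso
Hunk 2: at line 3 remove [atngh] add [furn,hprk] -> 11 lines: oovy xckdw nya furn hprk dka ifjy dwfs tyzrw qhlsq bpcso
Hunk 3: at line 4 remove [hprk,dka] add [joc,ssu,aowkx] -> 12 lines: oovy xckdw nya furn joc ssu aowkx ifjy dwfs tyzrw qhlsq bpcso
Hunk 4: at line 8 remove [dwfs,tyzrw,qhlsq] add [bzxyp,erim,ttg] -> 12 lines: oovy xckdw nya furn joc ssu aowkx ifjy bzxyp erim ttg bpcso
Hunk 5: at line 8 remove [bzxyp] add [yjc] -> 12 lines: oovy xckdw nya furn joc ssu aowkx ifjy yjc erim ttg bpcso
Hunk 6: at line 2 remove [furn] add [qngfs,zgle,ebr] -> 14 lines: oovy xckdw nya qngfs zgle ebr joc ssu aowkx ifjy yjc erim ttg bpcso
Hunk 7: at line 8 remove [aowkx,ifjy] add [vnt,ahe,lgb] -> 15 lines: oovy xckdw nya qngfs zgle ebr joc ssu vnt ahe lgb yjc erim ttg bpcso
Final line 10: ahe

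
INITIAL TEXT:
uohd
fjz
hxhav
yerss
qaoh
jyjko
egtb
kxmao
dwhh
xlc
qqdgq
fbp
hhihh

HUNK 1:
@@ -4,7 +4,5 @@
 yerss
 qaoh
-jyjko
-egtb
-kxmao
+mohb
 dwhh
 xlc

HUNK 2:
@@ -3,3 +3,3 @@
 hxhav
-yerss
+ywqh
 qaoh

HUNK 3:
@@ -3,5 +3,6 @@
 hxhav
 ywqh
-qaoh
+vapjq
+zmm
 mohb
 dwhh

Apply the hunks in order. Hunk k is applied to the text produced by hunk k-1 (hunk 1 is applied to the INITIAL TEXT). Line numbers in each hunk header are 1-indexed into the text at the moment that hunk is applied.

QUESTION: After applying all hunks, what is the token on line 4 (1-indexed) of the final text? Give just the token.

Answer: ywqh

Derivation:
Hunk 1: at line 4 remove [jyjko,egtb,kxmao] add [mohb] -> 11 lines: uohd fjz hxhav yerss qaoh mohb dwhh xlc qqdgq fbp hhihh
Hunk 2: at line 3 remove [yerss] add [ywqh] -> 11 lines: uohd fjz hxhav ywqh qaoh mohb dwhh xlc qqdgq fbp hhihh
Hunk 3: at line 3 remove [qaoh] add [vapjq,zmm] -> 12 lines: uohd fjz hxhav ywqh vapjq zmm mohb dwhh xlc qqdgq fbp hhihh
Final line 4: ywqh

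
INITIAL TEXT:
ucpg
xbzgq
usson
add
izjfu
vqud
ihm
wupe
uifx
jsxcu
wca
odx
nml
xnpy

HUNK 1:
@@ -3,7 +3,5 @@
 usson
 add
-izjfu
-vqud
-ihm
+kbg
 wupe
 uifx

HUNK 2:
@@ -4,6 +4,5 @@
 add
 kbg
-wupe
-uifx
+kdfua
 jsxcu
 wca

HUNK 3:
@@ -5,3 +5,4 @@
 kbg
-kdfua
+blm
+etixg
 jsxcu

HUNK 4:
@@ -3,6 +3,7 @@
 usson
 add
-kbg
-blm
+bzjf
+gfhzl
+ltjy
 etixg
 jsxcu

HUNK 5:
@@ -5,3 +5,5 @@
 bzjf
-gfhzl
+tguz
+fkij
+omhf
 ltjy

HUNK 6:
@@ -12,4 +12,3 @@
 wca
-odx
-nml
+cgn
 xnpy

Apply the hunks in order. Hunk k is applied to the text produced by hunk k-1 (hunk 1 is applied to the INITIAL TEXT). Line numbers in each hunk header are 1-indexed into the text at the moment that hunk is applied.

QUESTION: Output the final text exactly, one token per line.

Hunk 1: at line 3 remove [izjfu,vqud,ihm] add [kbg] -> 12 lines: ucpg xbzgq usson add kbg wupe uifx jsxcu wca odx nml xnpy
Hunk 2: at line 4 remove [wupe,uifx] add [kdfua] -> 11 lines: ucpg xbzgq usson add kbg kdfua jsxcu wca odx nml xnpy
Hunk 3: at line 5 remove [kdfua] add [blm,etixg] -> 12 lines: ucpg xbzgq usson add kbg blm etixg jsxcu wca odx nml xnpy
Hunk 4: at line 3 remove [kbg,blm] add [bzjf,gfhzl,ltjy] -> 13 lines: ucpg xbzgq usson add bzjf gfhzl ltjy etixg jsxcu wca odx nml xnpy
Hunk 5: at line 5 remove [gfhzl] add [tguz,fkij,omhf] -> 15 lines: ucpg xbzgq usson add bzjf tguz fkij omhf ltjy etixg jsxcu wca odx nml xnpy
Hunk 6: at line 12 remove [odx,nml] add [cgn] -> 14 lines: ucpg xbzgq usson add bzjf tguz fkij omhf ltjy etixg jsxcu wca cgn xnpy

Answer: ucpg
xbzgq
usson
add
bzjf
tguz
fkij
omhf
ltjy
etixg
jsxcu
wca
cgn
xnpy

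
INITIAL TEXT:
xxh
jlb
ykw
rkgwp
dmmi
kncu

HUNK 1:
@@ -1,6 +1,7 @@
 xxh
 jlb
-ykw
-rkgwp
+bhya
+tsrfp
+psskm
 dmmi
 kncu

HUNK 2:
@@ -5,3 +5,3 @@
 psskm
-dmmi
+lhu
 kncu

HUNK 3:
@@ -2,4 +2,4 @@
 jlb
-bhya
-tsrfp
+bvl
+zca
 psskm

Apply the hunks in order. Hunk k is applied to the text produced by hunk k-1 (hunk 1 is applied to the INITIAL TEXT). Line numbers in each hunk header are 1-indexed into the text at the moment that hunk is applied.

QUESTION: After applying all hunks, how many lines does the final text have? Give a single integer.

Answer: 7

Derivation:
Hunk 1: at line 1 remove [ykw,rkgwp] add [bhya,tsrfp,psskm] -> 7 lines: xxh jlb bhya tsrfp psskm dmmi kncu
Hunk 2: at line 5 remove [dmmi] add [lhu] -> 7 lines: xxh jlb bhya tsrfp psskm lhu kncu
Hunk 3: at line 2 remove [bhya,tsrfp] add [bvl,zca] -> 7 lines: xxh jlb bvl zca psskm lhu kncu
Final line count: 7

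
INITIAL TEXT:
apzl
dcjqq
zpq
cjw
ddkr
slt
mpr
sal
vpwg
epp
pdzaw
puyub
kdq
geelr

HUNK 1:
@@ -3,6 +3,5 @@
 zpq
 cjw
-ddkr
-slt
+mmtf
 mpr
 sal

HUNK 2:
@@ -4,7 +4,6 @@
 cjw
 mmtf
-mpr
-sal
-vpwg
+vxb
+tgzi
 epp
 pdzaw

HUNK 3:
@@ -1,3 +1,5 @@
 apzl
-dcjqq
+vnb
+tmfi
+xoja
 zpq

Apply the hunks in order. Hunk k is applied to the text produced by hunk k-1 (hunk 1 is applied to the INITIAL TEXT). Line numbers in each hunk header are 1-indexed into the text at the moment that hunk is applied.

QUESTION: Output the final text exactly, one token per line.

Hunk 1: at line 3 remove [ddkr,slt] add [mmtf] -> 13 lines: apzl dcjqq zpq cjw mmtf mpr sal vpwg epp pdzaw puyub kdq geelr
Hunk 2: at line 4 remove [mpr,sal,vpwg] add [vxb,tgzi] -> 12 lines: apzl dcjqq zpq cjw mmtf vxb tgzi epp pdzaw puyub kdq geelr
Hunk 3: at line 1 remove [dcjqq] add [vnb,tmfi,xoja] -> 14 lines: apzl vnb tmfi xoja zpq cjw mmtf vxb tgzi epp pdzaw puyub kdq geelr

Answer: apzl
vnb
tmfi
xoja
zpq
cjw
mmtf
vxb
tgzi
epp
pdzaw
puyub
kdq
geelr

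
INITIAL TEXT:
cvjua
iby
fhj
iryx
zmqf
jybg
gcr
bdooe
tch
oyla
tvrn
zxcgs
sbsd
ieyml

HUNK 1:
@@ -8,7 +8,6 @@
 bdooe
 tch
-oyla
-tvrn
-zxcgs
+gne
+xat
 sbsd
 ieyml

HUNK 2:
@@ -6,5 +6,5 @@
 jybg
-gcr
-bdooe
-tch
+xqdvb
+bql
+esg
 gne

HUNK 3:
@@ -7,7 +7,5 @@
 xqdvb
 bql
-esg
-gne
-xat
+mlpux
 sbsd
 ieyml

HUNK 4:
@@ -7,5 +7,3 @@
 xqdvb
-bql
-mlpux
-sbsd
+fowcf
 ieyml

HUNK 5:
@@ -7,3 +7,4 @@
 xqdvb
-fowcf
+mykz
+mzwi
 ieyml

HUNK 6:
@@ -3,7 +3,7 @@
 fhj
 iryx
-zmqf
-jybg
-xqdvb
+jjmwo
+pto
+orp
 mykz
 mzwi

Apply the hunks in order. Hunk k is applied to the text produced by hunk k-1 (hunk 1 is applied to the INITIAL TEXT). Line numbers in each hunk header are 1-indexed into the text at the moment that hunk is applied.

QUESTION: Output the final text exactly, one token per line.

Hunk 1: at line 8 remove [oyla,tvrn,zxcgs] add [gne,xat] -> 13 lines: cvjua iby fhj iryx zmqf jybg gcr bdooe tch gne xat sbsd ieyml
Hunk 2: at line 6 remove [gcr,bdooe,tch] add [xqdvb,bql,esg] -> 13 lines: cvjua iby fhj iryx zmqf jybg xqdvb bql esg gne xat sbsd ieyml
Hunk 3: at line 7 remove [esg,gne,xat] add [mlpux] -> 11 lines: cvjua iby fhj iryx zmqf jybg xqdvb bql mlpux sbsd ieyml
Hunk 4: at line 7 remove [bql,mlpux,sbsd] add [fowcf] -> 9 lines: cvjua iby fhj iryx zmqf jybg xqdvb fowcf ieyml
Hunk 5: at line 7 remove [fowcf] add [mykz,mzwi] -> 10 lines: cvjua iby fhj iryx zmqf jybg xqdvb mykz mzwi ieyml
Hunk 6: at line 3 remove [zmqf,jybg,xqdvb] add [jjmwo,pto,orp] -> 10 lines: cvjua iby fhj iryx jjmwo pto orp mykz mzwi ieyml

Answer: cvjua
iby
fhj
iryx
jjmwo
pto
orp
mykz
mzwi
ieyml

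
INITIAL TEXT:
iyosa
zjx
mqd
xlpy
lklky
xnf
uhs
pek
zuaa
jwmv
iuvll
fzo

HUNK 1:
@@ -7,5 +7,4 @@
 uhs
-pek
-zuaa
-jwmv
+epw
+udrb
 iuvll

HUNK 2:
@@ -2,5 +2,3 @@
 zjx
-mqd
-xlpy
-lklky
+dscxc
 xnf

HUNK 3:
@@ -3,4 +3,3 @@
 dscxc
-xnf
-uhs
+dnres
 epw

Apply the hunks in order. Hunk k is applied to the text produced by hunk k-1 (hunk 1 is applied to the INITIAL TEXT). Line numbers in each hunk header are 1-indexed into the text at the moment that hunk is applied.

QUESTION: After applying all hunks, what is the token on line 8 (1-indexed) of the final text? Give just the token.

Answer: fzo

Derivation:
Hunk 1: at line 7 remove [pek,zuaa,jwmv] add [epw,udrb] -> 11 lines: iyosa zjx mqd xlpy lklky xnf uhs epw udrb iuvll fzo
Hunk 2: at line 2 remove [mqd,xlpy,lklky] add [dscxc] -> 9 lines: iyosa zjx dscxc xnf uhs epw udrb iuvll fzo
Hunk 3: at line 3 remove [xnf,uhs] add [dnres] -> 8 lines: iyosa zjx dscxc dnres epw udrb iuvll fzo
Final line 8: fzo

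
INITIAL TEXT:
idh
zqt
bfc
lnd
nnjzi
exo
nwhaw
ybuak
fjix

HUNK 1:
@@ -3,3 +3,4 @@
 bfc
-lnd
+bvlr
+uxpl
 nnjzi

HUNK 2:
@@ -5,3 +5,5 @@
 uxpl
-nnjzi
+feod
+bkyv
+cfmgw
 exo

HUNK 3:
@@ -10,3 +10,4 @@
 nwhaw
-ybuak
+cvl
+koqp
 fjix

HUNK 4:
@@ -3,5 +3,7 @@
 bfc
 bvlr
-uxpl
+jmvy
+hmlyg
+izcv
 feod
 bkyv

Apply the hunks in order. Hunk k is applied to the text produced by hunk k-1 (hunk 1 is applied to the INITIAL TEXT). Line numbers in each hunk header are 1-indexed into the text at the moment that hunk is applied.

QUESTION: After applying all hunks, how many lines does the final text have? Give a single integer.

Hunk 1: at line 3 remove [lnd] add [bvlr,uxpl] -> 10 lines: idh zqt bfc bvlr uxpl nnjzi exo nwhaw ybuak fjix
Hunk 2: at line 5 remove [nnjzi] add [feod,bkyv,cfmgw] -> 12 lines: idh zqt bfc bvlr uxpl feod bkyv cfmgw exo nwhaw ybuak fjix
Hunk 3: at line 10 remove [ybuak] add [cvl,koqp] -> 13 lines: idh zqt bfc bvlr uxpl feod bkyv cfmgw exo nwhaw cvl koqp fjix
Hunk 4: at line 3 remove [uxpl] add [jmvy,hmlyg,izcv] -> 15 lines: idh zqt bfc bvlr jmvy hmlyg izcv feod bkyv cfmgw exo nwhaw cvl koqp fjix
Final line count: 15

Answer: 15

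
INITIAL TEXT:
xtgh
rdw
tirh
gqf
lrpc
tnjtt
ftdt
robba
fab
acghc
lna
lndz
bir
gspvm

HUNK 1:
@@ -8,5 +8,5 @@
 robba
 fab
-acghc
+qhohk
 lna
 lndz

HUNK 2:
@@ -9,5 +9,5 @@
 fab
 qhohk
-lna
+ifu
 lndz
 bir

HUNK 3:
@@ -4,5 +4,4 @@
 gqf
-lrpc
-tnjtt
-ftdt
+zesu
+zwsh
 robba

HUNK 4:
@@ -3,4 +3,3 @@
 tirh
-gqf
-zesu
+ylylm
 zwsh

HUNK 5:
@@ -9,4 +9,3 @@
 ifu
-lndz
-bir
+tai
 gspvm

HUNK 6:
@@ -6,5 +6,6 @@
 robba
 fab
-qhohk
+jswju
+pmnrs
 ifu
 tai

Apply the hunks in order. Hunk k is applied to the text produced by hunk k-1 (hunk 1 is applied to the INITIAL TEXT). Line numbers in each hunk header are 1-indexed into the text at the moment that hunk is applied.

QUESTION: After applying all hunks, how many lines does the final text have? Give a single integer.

Answer: 12

Derivation:
Hunk 1: at line 8 remove [acghc] add [qhohk] -> 14 lines: xtgh rdw tirh gqf lrpc tnjtt ftdt robba fab qhohk lna lndz bir gspvm
Hunk 2: at line 9 remove [lna] add [ifu] -> 14 lines: xtgh rdw tirh gqf lrpc tnjtt ftdt robba fab qhohk ifu lndz bir gspvm
Hunk 3: at line 4 remove [lrpc,tnjtt,ftdt] add [zesu,zwsh] -> 13 lines: xtgh rdw tirh gqf zesu zwsh robba fab qhohk ifu lndz bir gspvm
Hunk 4: at line 3 remove [gqf,zesu] add [ylylm] -> 12 lines: xtgh rdw tirh ylylm zwsh robba fab qhohk ifu lndz bir gspvm
Hunk 5: at line 9 remove [lndz,bir] add [tai] -> 11 lines: xtgh rdw tirh ylylm zwsh robba fab qhohk ifu tai gspvm
Hunk 6: at line 6 remove [qhohk] add [jswju,pmnrs] -> 12 lines: xtgh rdw tirh ylylm zwsh robba fab jswju pmnrs ifu tai gspvm
Final line count: 12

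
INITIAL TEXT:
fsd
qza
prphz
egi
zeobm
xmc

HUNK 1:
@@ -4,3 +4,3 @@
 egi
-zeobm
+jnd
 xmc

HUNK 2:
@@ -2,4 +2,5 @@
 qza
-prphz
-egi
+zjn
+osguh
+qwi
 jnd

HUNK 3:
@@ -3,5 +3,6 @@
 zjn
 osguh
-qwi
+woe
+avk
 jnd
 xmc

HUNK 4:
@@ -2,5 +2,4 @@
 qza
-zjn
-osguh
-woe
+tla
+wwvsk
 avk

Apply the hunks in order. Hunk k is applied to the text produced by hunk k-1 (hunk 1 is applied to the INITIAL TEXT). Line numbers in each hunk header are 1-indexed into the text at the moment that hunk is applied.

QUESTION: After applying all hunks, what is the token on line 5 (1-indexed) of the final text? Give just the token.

Hunk 1: at line 4 remove [zeobm] add [jnd] -> 6 lines: fsd qza prphz egi jnd xmc
Hunk 2: at line 2 remove [prphz,egi] add [zjn,osguh,qwi] -> 7 lines: fsd qza zjn osguh qwi jnd xmc
Hunk 3: at line 3 remove [qwi] add [woe,avk] -> 8 lines: fsd qza zjn osguh woe avk jnd xmc
Hunk 4: at line 2 remove [zjn,osguh,woe] add [tla,wwvsk] -> 7 lines: fsd qza tla wwvsk avk jnd xmc
Final line 5: avk

Answer: avk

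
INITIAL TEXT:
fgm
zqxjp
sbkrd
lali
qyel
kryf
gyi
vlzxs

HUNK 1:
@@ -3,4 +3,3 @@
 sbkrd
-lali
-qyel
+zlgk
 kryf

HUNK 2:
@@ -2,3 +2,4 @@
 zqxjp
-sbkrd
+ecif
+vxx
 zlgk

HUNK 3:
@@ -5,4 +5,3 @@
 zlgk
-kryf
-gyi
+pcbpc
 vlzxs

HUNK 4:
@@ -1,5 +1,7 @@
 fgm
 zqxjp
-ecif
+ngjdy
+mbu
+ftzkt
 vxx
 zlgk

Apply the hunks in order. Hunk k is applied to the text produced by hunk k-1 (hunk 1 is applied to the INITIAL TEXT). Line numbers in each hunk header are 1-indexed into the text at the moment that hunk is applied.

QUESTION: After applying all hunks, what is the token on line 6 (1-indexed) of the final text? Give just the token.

Hunk 1: at line 3 remove [lali,qyel] add [zlgk] -> 7 lines: fgm zqxjp sbkrd zlgk kryf gyi vlzxs
Hunk 2: at line 2 remove [sbkrd] add [ecif,vxx] -> 8 lines: fgm zqxjp ecif vxx zlgk kryf gyi vlzxs
Hunk 3: at line 5 remove [kryf,gyi] add [pcbpc] -> 7 lines: fgm zqxjp ecif vxx zlgk pcbpc vlzxs
Hunk 4: at line 1 remove [ecif] add [ngjdy,mbu,ftzkt] -> 9 lines: fgm zqxjp ngjdy mbu ftzkt vxx zlgk pcbpc vlzxs
Final line 6: vxx

Answer: vxx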